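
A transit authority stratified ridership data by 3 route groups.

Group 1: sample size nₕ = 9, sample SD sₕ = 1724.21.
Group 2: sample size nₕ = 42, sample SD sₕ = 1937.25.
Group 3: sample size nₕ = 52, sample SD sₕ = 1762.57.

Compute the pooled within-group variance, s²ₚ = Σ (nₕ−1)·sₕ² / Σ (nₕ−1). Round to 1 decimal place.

1: (9−1)·1724.21² = 8·2972900.1241 = 23783200.9928
2: (42−1)·1937.25² = 41·3752937.5625 = 153870440.0625
3: (52−1)·1762.57² = 51·3106653.0049 = 158439303.2499
Numerator = 336092944.3052; denominator = Σ(nₕ−1) = 100.
s²ₚ = 336092944.3052/100 = 3360929.443... → 3360929.4.

3360929.4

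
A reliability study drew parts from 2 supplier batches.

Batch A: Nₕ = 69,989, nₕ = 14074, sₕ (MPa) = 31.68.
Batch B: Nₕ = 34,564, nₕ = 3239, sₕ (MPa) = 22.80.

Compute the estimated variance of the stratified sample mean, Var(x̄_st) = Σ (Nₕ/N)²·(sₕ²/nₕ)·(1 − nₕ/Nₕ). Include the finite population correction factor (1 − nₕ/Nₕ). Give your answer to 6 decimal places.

0.041426

N = 104553; Wₕ = Nₕ/N.
batch A: (69989/104553)²·31.68²/14074·(1 − 14074/69989) = 0.025529242
batch B: (34564/104553)²·22.80²/3239·(1 − 3239/34564) = 0.015896475
Sum = 0.041425717 → 0.041426.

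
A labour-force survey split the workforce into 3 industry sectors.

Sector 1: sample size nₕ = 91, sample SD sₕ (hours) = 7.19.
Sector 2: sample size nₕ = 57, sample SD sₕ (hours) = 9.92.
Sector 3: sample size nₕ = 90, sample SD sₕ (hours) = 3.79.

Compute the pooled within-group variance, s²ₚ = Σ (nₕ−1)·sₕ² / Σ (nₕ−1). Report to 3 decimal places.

Degrees of freedom: 90 + 56 + 89 = 235.
Σ(nₕ−1)sₕ² = 90·51.6961 + 56·98.4064 + 89·14.3641 = 11441.8123.
s²ₚ = 11441.8123 / 235 = 48.68856... → 48.689.

48.689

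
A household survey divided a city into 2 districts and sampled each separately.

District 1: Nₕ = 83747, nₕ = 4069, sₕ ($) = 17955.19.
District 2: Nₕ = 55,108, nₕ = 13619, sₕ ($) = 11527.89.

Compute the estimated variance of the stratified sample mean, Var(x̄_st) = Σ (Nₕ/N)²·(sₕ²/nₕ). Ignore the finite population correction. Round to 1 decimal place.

30357.9

N = 138855; Wₕ = Nₕ/N.
district 1: (83747/138855)²·17955.19²/4069 = 28820.9168
district 2: (55108/138855)²·11527.89²/13619 = 1536.9533
Sum = 30357.8702 → 30357.9.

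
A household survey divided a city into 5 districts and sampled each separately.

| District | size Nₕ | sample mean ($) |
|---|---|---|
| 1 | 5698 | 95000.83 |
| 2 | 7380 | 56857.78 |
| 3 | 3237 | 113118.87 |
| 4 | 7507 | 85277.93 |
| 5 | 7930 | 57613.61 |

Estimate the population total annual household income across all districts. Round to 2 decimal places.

Estimate total by summing Nₕ·x̄ₕ over strata.
5698·95000.83 + 7380·56857.78 + 3237·113118.87 + 7507·85277.93 + 7930·57613.61 = 541314729.34 + 419610416.4 + 366165782.19 + 640181420.51 + 456875927.3 = 2424148275.74.

2424148275.74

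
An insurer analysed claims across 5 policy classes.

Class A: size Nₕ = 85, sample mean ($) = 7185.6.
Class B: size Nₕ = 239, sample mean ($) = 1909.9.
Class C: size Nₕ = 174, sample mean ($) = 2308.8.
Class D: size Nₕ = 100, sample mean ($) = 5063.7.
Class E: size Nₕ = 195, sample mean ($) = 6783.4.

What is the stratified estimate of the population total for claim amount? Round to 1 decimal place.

Estimate total by summing Nₕ·x̄ₕ over strata.
85·7185.6 + 239·1909.9 + 174·2308.8 + 100·5063.7 + 195·6783.4 = 610776 + 456466.1 + 401731.2 + 506370 + 1322763 = 3298106.3.

3298106.3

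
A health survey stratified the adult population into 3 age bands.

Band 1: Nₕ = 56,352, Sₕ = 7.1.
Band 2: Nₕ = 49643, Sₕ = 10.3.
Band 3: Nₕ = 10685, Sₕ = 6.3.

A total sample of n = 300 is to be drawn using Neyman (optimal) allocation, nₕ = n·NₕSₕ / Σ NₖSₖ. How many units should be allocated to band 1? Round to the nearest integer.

1: NₕSₕ = 56352·7.1 = 400099.2
2: NₕSₕ = 49643·10.3 = 511322.9
3: NₕSₕ = 10685·6.3 = 67315.5
Σ NₕSₕ = 978737.6.
n_1 = 300·400099.2/978737.6 = 122.637... → 123.

123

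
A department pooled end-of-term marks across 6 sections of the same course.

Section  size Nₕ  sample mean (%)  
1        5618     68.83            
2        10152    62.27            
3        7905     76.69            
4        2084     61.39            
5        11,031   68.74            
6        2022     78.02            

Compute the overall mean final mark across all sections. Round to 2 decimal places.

68.77

N = 5618 + 10152 + 7905 + 2084 + 11031 + 2022 = 38812.
Weight each subgroup mean by Nₕ/N and sum.
Σ Nₕx̄ₕ = 5618·68.83 + 10152·62.27 + 7905·76.69 + 2084·61.39 + 11031·68.74 + 2022·78.02 = 386686.94 + 632165.04 + 606234.45 + 127936.76 + 758270.94 + 157756.44 = 2669050.57.
Divide by N: 2669050.57 / 38812 = 68.7687... → 68.77.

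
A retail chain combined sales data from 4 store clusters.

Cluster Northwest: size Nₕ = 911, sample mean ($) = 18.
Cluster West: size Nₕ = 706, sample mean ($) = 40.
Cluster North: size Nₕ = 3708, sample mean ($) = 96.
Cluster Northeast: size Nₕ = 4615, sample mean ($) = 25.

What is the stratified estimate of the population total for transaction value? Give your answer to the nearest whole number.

Northwest: 911·18 = 16398
West: 706·40 = 28240
North: 3708·96 = 355968
Northeast: 4615·25 = 115375
τ̂ = Σ Nₕx̄ₕ = 515981.

515981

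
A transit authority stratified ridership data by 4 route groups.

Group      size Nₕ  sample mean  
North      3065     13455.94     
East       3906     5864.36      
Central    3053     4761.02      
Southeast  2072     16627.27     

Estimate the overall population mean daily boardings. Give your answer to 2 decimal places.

N = 3065 + 3906 + 3053 + 2072 = 12096.
Weight each subgroup mean by Nₕ/N and sum.
Σ Nₕx̄ₕ = 3065·13455.94 + 3906·5864.36 + 3053·4761.02 + 2072·16627.27 = 41242456.1 + 22906190.16 + 14535394.06 + 34451703.44 = 113135743.76.
Divide by N: 113135743.76 / 12096 = 9353.1534... → 9353.15.

9353.15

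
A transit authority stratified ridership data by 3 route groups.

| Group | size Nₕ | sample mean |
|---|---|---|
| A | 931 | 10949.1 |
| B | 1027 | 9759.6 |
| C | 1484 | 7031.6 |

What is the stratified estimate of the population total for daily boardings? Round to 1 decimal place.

A: 931·10949.1 = 10193612.1
B: 1027·9759.6 = 10023109.2
C: 1484·7031.6 = 10434894.4
τ̂ = Σ Nₕx̄ₕ = 30651615.7.

30651615.7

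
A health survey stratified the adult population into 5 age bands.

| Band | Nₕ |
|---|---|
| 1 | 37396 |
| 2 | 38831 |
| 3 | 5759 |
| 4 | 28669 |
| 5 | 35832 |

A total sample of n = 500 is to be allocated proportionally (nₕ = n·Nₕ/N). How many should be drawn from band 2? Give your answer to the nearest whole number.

133

Share of band 2 = 38831/146487 = 0.26508.
Allocate 500 × 0.26508 = 132.541... → 133.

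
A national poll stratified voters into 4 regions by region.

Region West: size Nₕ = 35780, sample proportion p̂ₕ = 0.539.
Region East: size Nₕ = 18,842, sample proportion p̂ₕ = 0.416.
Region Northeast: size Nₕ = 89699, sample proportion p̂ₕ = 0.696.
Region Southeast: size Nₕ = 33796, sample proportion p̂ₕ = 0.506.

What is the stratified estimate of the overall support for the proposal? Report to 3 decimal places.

Wₕ = Nₕ/N with N = 178117: 0.2009, 0.1058, 0.5036, 0.1897.
p̂_st = 0.2009·0.539 + 0.1058·0.416 + 0.5036·0.696 + 0.1897·0.506 ≈ 0.59879... → 0.599.

0.599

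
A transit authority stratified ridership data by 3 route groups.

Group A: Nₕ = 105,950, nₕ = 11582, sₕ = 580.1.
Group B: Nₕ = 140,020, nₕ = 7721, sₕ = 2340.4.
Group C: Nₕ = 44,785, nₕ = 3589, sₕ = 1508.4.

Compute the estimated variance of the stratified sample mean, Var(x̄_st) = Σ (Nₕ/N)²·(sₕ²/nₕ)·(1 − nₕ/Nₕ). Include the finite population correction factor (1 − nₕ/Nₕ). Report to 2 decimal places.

N = 290755. Term for each stratum: Wₕ²sₕ²/nₕ·(1−nₕ/Nₕ).
Var(x̄_st) = 3.43632 + 155.45292 + 13.83544 = 172.72467 → 172.72.

172.72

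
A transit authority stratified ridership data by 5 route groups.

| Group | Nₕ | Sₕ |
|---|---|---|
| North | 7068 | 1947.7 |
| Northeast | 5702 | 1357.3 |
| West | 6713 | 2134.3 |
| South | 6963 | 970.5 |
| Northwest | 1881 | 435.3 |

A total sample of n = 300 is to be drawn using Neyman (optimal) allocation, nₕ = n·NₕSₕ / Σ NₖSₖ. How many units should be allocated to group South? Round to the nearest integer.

North: NₕSₕ = 7068·1947.7 = 13766343.6
Northeast: NₕSₕ = 5702·1357.3 = 7739324.6
West: NₕSₕ = 6713·2134.3 = 14327555.9
South: NₕSₕ = 6963·970.5 = 6757591.5
Northwest: NₕSₕ = 1881·435.3 = 818799.3
Σ NₕSₕ = 43409614.9.
n_South = 300·6757591.5/43409614.9 = 46.701... → 47.

47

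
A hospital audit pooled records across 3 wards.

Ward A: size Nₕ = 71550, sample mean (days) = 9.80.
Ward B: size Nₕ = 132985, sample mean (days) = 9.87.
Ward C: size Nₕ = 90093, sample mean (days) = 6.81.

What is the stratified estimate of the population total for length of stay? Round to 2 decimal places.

2627285.28

A: 71550·9.80 = 701190
B: 132985·9.87 = 1312561.95
C: 90093·6.81 = 613533.33
τ̂ = Σ Nₕx̄ₕ = 2627285.28.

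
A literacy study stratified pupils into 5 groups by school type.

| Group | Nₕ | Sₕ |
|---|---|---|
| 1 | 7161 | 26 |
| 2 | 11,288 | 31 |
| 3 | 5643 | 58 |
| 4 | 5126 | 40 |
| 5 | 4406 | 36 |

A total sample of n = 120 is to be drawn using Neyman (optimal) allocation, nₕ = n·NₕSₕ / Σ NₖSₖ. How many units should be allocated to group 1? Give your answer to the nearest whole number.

Σ NₕSₕ = 7161·26 + 11288·31 + 5643·58 + 5126·40 + 4406·36 = 1227064.
Share for 1: 186186/1227064 = 0.15173.
n_1 = 120 × 0.15173 = 18.208... → 18.

18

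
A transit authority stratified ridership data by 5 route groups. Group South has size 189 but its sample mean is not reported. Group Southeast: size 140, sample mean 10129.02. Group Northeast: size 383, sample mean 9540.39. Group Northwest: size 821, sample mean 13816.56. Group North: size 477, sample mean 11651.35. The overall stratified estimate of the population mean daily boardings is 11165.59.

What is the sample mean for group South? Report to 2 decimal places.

2485.26

N = 189 + 140 + 383 + 821 + 477 = 2010.
Overall total = μ·N = 11165.59·2010 = 22442835.9.
Subtract the known strata: 140·10129.02 + 383·9540.39 + 821·13816.56 + 477·11651.35 = 21973121.88.
Remaining total for group South: 22442835.9 − 21973121.88 = 469714.02.
Divide by its size: 469714.02 / 189 = 2485.2594... → 2485.26.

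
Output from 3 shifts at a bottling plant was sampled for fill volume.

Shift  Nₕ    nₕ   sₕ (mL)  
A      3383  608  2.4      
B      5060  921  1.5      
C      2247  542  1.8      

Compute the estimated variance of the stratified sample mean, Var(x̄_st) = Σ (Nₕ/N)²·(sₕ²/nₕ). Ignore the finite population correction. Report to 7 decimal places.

N = 10690. Term for each stratum: Wₕ²sₕ²/nₕ.
Var(x̄_st) = 0.0009487843 + 0.0005473543 + 0.0002641171 = 0.0017602556 → 0.0017603.

0.0017603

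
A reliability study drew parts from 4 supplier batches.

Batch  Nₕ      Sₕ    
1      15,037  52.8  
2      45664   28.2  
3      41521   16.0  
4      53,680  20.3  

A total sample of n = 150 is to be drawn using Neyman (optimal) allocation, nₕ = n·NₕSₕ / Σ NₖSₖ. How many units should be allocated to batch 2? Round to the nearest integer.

1: NₕSₕ = 15037·52.8 = 793953.6
2: NₕSₕ = 45664·28.2 = 1287724.8
3: NₕSₕ = 41521·16.0 = 664336
4: NₕSₕ = 53680·20.3 = 1089704
Σ NₕSₕ = 3835718.4.
n_2 = 150·1287724.8/3835718.4 = 50.358... → 50.

50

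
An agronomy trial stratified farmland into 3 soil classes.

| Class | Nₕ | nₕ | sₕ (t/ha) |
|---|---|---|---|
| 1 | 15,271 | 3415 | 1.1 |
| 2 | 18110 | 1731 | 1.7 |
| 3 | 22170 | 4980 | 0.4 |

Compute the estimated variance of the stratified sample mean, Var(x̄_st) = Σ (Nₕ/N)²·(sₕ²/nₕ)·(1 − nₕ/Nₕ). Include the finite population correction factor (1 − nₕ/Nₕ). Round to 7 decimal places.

0.0001852

N = 55551; Wₕ = Nₕ/N.
class 1: (15271/55551)²·1.1²/3415·(1 − 3415/15271) = 0.0000207882
class 2: (18110/55551)²·1.7²/1731·(1 − 1731/18110) = 0.0001604807
class 3: (22170/55551)²·0.4²/4980·(1 − 4980/22170) = 0.0000039678
Sum = 0.0001852367 → 0.0001852.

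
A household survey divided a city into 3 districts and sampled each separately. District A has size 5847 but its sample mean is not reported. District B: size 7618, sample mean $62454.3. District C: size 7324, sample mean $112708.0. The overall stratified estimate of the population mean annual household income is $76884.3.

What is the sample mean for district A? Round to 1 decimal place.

N = 5847 + 7618 + 7324 = 20789.
Overall total = μ·N = 76884.3·20789 = 1598347712.7.
Subtract the known strata: 7618·62454.3 + 7324·112708.0 = 1301250249.4.
Remaining total for district A: 1598347712.7 − 1301250249.4 = 297097463.3.
Divide by its size: 297097463.3 / 5847 = 50811.949... → 50811.9.

50811.9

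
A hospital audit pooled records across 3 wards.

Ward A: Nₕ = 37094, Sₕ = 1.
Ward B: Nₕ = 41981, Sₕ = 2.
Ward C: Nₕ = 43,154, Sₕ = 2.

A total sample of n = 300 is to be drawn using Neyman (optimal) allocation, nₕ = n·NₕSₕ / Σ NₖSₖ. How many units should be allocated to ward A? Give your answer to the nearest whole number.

54

A: NₕSₕ = 37094·1 = 37094
B: NₕSₕ = 41981·2 = 83962
C: NₕSₕ = 43154·2 = 86308
Σ NₕSₕ = 207364.
n_A = 300·37094/207364 = 53.665... → 54.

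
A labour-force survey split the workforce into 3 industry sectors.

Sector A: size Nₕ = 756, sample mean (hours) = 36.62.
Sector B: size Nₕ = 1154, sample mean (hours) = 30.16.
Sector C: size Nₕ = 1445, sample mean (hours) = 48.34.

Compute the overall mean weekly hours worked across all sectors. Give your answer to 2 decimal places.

39.45

N = 756 + 1154 + 1445 = 3355.
Weight each subgroup mean by Nₕ/N and sum.
Σ Nₕx̄ₕ = 756·36.62 + 1154·30.16 + 1445·48.34 = 27684.72 + 34804.64 + 69851.3 = 132340.66.
Divide by N: 132340.66 / 3355 = 39.4458... → 39.45.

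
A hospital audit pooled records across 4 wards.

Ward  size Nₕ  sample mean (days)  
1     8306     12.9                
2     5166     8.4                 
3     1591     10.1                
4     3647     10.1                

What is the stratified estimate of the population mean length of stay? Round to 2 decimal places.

N = 18710; weights Wₕ = Nₕ/N = (0.4439, 0.2761, 0.0850, 0.1949).
x̄_st = Σ Wₕ·x̄ₕ = 0.4439·12.9 + 0.2761·8.4 + 0.0850·10.1 + 0.1949·10.1 ≈ 10.8736...
→ 10.87.

10.87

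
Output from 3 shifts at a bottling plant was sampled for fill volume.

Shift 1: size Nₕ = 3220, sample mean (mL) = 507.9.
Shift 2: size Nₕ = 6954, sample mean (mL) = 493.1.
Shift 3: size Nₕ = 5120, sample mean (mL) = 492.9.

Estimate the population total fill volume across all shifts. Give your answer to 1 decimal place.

1: 3220·507.9 = 1635438
2: 6954·493.1 = 3429017.4
3: 5120·492.9 = 2523648
τ̂ = Σ Nₕx̄ₕ = 7588103.4.

7588103.4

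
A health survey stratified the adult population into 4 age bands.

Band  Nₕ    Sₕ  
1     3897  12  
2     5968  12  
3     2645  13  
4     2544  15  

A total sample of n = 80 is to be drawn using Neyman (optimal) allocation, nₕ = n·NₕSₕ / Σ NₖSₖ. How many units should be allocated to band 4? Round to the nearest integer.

Σ NₕSₕ = 3897·12 + 5968·12 + 2645·13 + 2544·15 = 190925.
Share for 4: 38160/190925 = 0.19987.
n_4 = 80 × 0.19987 = 15.990... → 16.

16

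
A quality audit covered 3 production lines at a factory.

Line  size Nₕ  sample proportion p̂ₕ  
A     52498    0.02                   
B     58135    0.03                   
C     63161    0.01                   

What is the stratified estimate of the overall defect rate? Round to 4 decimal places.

N = 52498 + 58135 + 63161 = 173794.
Overall proportion = Σ (Nₕ/N)·p̂ₕ.
Σ Nₕp̂ₕ = 1049.96 + 1744.05 + 631.61 = 3425.62.
3425.62 / 173794 = 0.019711... → 0.0197.

0.0197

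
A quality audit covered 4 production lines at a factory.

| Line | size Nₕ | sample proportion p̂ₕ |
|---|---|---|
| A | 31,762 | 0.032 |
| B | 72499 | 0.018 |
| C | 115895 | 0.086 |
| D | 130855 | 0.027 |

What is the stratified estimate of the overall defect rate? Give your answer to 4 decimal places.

0.0451

N = 31762 + 72499 + 115895 + 130855 = 351011.
Overall proportion = Σ (Nₕ/N)·p̂ₕ.
Σ Nₕp̂ₕ = 1016.384 + 1304.982 + 9966.97 + 3533.085 = 15821.421.
15821.421 / 351011 = 0.045074... → 0.0451.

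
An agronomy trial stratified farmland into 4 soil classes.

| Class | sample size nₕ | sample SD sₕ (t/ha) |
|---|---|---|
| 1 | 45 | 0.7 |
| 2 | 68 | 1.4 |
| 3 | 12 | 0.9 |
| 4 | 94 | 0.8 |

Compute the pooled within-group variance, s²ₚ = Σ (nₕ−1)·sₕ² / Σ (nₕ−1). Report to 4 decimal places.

1.0293

1: (45−1)·0.7² = 44·0.49 = 21.56
2: (68−1)·1.4² = 67·1.96 = 131.32
3: (12−1)·0.9² = 11·0.81 = 8.91
4: (94−1)·0.8² = 93·0.64 = 59.52
Numerator = 221.31; denominator = Σ(nₕ−1) = 215.
s²ₚ = 221.31/215 = 1.029349... → 1.0293.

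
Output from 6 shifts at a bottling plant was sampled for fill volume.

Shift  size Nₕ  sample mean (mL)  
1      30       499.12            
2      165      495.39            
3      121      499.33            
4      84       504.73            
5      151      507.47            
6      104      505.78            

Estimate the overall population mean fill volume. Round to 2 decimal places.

N = 30 + 165 + 121 + 84 + 151 + 104 = 655.
Overall mean = Σ (Nₕ/N)·x̄ₕ — weight by population share, not a simple average.
Σ Nₕx̄ₕ = 30·499.12 + 165·495.39 + 121·499.33 + 84·504.73 + 151·507.47 + 104·505.78 = 14973.6 + 81739.35 + 60418.93 + 42397.32 + 76627.97 + 52601.12 = 328758.29.
Divide by N: 328758.29 / 655 = 501.9211... → 501.92.

501.92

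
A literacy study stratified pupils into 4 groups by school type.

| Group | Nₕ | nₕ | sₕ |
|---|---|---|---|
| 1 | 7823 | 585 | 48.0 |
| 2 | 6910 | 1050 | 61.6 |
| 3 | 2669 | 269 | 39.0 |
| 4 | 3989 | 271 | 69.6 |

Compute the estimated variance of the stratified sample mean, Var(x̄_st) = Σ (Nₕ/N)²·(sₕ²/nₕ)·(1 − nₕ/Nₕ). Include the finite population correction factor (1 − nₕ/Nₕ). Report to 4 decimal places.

1.4657

N = 21391. Term for each stratum: Wₕ²sₕ²/nₕ·(1−nₕ/Nₕ).
Var(x̄_st) = 0.4873673 + 0.3198053 + 0.0791543 + 0.5793759 = 1.4657027 → 1.4657.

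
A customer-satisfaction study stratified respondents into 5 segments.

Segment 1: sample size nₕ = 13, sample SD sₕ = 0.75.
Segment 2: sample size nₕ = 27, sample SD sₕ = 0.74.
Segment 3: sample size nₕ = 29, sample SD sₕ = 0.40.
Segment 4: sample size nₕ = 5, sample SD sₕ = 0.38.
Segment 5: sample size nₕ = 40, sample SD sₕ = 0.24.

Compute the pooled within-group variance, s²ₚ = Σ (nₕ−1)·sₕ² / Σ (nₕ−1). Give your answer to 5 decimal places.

0.25956

Degrees of freedom: 12 + 26 + 28 + 4 + 39 = 109.
Σ(nₕ−1)sₕ² = 12·0.5625 + 26·0.5476 + 28·0.16 + 4·0.1444 + 39·0.0576 = 28.2916.
s²ₚ = 28.2916 / 109 = 0.2595560... → 0.25956.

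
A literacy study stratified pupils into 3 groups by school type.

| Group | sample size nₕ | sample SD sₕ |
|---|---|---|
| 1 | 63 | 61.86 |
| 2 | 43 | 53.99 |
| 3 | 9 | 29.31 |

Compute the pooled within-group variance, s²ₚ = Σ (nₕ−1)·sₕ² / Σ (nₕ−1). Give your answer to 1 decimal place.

3272.8

1: (63−1)·61.86² = 62·3826.6596 = 237252.8952
2: (43−1)·53.99² = 42·2914.9201 = 122426.6442
3: (9−1)·29.31² = 8·859.0761 = 6872.6088
Numerator = 366552.1482; denominator = Σ(nₕ−1) = 112.
s²ₚ = 366552.1482/112 = 3272.787... → 3272.8.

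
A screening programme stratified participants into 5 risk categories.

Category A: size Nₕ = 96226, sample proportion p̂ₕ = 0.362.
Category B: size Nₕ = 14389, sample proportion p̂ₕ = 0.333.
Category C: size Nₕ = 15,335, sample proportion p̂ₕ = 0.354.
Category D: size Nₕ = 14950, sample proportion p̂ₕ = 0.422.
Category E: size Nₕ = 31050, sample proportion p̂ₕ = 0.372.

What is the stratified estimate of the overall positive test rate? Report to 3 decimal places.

0.366

Wₕ = Nₕ/N with N = 171950: 0.5596, 0.0837, 0.0892, 0.0869, 0.1806.
p̂_st = 0.5596·0.362 + 0.0837·0.333 + 0.0892·0.354 + 0.0869·0.422 + 0.1806·0.372 ≈ 0.36588... → 0.366.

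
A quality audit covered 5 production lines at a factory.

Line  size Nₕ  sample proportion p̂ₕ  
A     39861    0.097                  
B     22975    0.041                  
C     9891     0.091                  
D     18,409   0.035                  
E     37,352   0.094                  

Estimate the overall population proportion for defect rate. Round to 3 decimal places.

N = 39861 + 22975 + 9891 + 18409 + 37352 = 128488.
Overall proportion = Σ (Nₕ/N)·p̂ₕ.
Σ Nₕp̂ₕ = 3866.517 + 941.975 + 900.081 + 644.315 + 3511.088 = 9863.976.
9863.976 / 128488 = 0.07677... → 0.077.

0.077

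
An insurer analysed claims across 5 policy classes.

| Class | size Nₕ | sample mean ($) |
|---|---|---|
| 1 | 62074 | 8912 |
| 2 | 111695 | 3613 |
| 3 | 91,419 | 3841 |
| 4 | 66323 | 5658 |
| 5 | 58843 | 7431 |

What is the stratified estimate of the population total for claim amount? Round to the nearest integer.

2120415769

1: 62074·8912 = 553203488
2: 111695·3613 = 403554035
3: 91419·3841 = 351140379
4: 66323·5658 = 375255534
5: 58843·7431 = 437262333
τ̂ = Σ Nₕx̄ₕ = 2120415769.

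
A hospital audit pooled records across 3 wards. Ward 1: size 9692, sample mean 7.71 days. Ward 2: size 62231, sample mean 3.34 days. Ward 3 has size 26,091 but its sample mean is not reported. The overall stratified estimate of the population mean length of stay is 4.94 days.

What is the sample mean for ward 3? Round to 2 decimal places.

7.73

Σ Nₕx̄ₕ = N·μ, so 26091·x̄_3 = 98014·4.94 − (9692·7.71 + 62231·3.34).
= 484189.16 − 282576.86 = 201612.3.
x̄_3 = 201612.3 / 26091 = 7.7273... → 7.73.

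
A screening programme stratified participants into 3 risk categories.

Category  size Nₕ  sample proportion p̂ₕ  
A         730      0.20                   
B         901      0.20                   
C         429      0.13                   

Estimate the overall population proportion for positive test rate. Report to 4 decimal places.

0.1854

Wₕ = Nₕ/N with N = 2060: 0.3544, 0.4374, 0.2083.
p̂_st = 0.3544·0.20 + 0.4374·0.20 + 0.2083·0.13 ≈ 0.185422... → 0.1854.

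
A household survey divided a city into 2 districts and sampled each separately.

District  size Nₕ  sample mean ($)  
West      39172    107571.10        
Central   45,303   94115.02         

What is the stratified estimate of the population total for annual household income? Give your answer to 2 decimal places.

Population total = Σ Nₕ·x̄ₕ (each stratum's size times its mean).
39172·107571.10 + 45303·94115.02 = 4213775129.2 + 4263692751.06 = 8477467880.26.

8477467880.26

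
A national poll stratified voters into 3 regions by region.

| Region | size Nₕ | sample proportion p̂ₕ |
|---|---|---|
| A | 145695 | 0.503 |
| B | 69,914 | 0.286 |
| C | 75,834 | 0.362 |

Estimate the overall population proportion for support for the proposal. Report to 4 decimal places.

Wₕ = Nₕ/N with N = 291443: 0.4999, 0.2399, 0.2602.
p̂_st = 0.4999·0.503 + 0.2399·0.286 + 0.2602·0.362 ≈ 0.414256... → 0.4143.

0.4143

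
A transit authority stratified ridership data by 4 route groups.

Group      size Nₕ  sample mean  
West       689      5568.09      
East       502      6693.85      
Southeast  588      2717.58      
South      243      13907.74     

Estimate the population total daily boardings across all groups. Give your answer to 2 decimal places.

12174244.57

Estimate total by summing Nₕ·x̄ₕ over strata.
689·5568.09 + 502·6693.85 + 588·2717.58 + 243·13907.74 = 3836414.01 + 3360312.7 + 1597937.04 + 3379580.82 = 12174244.57.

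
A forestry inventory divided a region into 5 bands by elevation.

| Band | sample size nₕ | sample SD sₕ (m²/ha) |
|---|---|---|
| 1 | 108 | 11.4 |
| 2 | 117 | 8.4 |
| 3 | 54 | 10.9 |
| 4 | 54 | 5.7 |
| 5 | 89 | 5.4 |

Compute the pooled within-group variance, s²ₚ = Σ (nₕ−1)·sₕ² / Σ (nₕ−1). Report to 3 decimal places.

Degrees of freedom: 107 + 116 + 53 + 53 + 88 = 417.
Σ(nₕ−1)sₕ² = 107·129.96 + 116·70.56 + 53·118.81 + 53·32.49 + 88·29.16 = 32675.66.
s²ₚ = 32675.66 / 417 = 78.35890... → 78.359.

78.359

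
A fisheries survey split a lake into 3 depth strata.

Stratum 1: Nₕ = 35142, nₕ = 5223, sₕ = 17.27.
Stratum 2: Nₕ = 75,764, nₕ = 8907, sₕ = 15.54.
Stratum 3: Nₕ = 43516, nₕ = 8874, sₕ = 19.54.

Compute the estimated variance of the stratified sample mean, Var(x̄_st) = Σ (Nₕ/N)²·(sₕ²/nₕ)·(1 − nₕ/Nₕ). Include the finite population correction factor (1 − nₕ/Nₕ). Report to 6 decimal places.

N = 154422; Wₕ = Nₕ/N.
stratum 1: (35142/154422)²·17.27²/5223·(1 − 5223/35142) = 0.002517792
stratum 2: (75764/154422)²·15.54²/8907·(1 − 8907/75764) = 0.005759198
stratum 3: (43516/154422)²·19.54²/8874·(1 − 8874/43516) = 0.002719965
Sum = 0.010996955 → 0.010997.

0.010997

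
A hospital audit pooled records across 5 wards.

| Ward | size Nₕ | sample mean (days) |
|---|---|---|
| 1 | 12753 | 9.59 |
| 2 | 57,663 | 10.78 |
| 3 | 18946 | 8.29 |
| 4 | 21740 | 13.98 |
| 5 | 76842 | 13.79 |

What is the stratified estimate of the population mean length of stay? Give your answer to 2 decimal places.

12.05

x̄_st = (Σ Nₕx̄ₕ) / (Σ Nₕ) = (12753·9.59 + 57663·10.78 + 18946·8.29 + 21740·13.98 + 76842·13.79) / 187944
= 2264547.13 / 187944 = 12.0491... → 12.05.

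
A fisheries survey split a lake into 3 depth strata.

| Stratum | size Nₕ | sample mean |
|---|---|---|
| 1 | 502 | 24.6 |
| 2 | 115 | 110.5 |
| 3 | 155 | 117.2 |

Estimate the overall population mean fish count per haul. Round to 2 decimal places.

55.99

x̄_st = (Σ Nₕx̄ₕ) / (Σ Nₕ) = (502·24.6 + 115·110.5 + 155·117.2) / 772
= 43222.7 / 772 = 55.9880... → 55.99.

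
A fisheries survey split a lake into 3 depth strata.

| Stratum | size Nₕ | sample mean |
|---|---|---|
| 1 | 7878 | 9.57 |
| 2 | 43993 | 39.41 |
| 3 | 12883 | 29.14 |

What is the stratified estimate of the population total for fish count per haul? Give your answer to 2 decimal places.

Population total = Σ Nₕ·x̄ₕ (each stratum's size times its mean).
7878·9.57 + 43993·39.41 + 12883·29.14 = 75392.46 + 1733764.13 + 375410.62 = 2184567.21.

2184567.21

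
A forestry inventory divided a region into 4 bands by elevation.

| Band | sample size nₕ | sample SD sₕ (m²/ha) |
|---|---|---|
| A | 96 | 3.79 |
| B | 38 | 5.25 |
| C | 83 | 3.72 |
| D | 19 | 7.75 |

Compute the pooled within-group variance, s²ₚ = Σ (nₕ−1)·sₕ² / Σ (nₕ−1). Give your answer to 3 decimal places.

A: (96−1)·3.79² = 95·14.3641 = 1364.5895
B: (38−1)·5.25² = 37·27.5625 = 1019.8125
C: (83−1)·3.72² = 82·13.8384 = 1134.7488
D: (19−1)·7.75² = 18·60.0625 = 1081.125
Numerator = 4600.2758; denominator = Σ(nₕ−1) = 232.
s²ₚ = 4600.2758/232 = 19.82878... → 19.829.

19.829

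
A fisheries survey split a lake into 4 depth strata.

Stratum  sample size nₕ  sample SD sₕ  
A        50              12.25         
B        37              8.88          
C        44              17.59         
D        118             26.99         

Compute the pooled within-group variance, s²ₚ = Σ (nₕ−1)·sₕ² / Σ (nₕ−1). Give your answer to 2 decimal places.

443.78

A: (50−1)·12.25² = 49·150.0625 = 7353.0625
B: (37−1)·8.88² = 36·78.8544 = 2838.7584
C: (44−1)·17.59² = 43·309.4081 = 13304.5483
D: (118−1)·26.99² = 117·728.4601 = 85229.8317
Numerator = 108726.2009; denominator = Σ(nₕ−1) = 245.
s²ₚ = 108726.2009/245 = 443.7804... → 443.78.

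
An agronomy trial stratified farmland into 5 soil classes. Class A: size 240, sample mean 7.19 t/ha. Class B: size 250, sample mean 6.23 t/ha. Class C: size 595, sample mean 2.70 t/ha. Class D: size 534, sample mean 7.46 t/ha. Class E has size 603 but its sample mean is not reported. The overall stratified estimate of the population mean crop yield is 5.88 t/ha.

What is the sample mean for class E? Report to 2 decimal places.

6.95

Σ Nₕx̄ₕ = N·μ, so 603·x̄_E = 2222·5.88 − (240·7.19 + 250·6.23 + 595·2.70 + 534·7.46).
= 13065.36 − 8873.24 = 4192.12.
x̄_E = 4192.12 / 603 = 6.9521... → 6.95.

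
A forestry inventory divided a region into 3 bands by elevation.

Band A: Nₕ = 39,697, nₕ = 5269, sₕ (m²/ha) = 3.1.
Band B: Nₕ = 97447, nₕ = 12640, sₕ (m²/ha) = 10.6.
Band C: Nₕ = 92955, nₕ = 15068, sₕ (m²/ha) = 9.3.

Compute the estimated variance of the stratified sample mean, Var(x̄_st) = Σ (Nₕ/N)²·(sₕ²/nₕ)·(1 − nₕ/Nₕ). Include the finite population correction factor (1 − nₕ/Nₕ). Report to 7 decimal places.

N = 230099. Term for each stratum: Wₕ²sₕ²/nₕ·(1−nₕ/Nₕ).
Var(x̄_st) = 0.0000470799 + 0.0013875076 + 0.0007849076 = 0.0022194951 → 0.0022195.

0.0022195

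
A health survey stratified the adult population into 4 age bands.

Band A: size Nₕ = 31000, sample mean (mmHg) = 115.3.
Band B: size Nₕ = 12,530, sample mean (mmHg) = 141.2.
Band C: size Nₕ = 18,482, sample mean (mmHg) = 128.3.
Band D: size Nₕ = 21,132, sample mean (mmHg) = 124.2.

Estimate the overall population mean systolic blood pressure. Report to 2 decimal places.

124.35

N = 31000 + 12530 + 18482 + 21132 = 83144.
Overall mean = Σ (Nₕ/N)·x̄ₕ — weight by population share, not a simple average.
Σ Nₕx̄ₕ = 31000·115.3 + 12530·141.2 + 18482·128.3 + 21132·124.2 = 3574300 + 1769236 + 2371240.6 + 2624594.4 = 10339371.
Divide by N: 10339371 / 83144 = 124.3550... → 124.35.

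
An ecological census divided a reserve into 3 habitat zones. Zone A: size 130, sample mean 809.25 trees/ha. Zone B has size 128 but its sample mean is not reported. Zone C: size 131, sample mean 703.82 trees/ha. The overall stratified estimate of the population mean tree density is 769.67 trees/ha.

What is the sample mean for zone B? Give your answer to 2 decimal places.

796.86

N = 130 + 128 + 131 = 389.
Overall total = μ·N = 769.67·389 = 299401.63.
Subtract the known strata: 130·809.25 + 131·703.82 = 197402.92.
Remaining total for zone B: 299401.63 − 197402.92 = 101998.71.
Divide by its size: 101998.71 / 128 = 796.8649... → 796.86.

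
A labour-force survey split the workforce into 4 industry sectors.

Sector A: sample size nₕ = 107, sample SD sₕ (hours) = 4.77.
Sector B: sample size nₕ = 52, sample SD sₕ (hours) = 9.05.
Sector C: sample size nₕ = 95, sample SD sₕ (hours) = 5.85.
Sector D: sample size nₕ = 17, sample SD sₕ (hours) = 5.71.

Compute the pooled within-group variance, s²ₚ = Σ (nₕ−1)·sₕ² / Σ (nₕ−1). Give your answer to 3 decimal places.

38.679

Degrees of freedom: 106 + 51 + 94 + 16 = 267.
Σ(nₕ−1)sₕ² = 106·22.7529 + 51·81.9025 + 94·34.2225 + 16·32.6041 = 10327.4155.
s²ₚ = 10327.4155 / 267 = 38.67946... → 38.679.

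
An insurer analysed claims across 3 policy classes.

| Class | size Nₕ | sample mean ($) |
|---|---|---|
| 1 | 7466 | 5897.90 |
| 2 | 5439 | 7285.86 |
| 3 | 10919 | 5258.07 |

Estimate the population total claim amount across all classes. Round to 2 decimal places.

141074380.27

Estimate total by summing Nₕ·x̄ₕ over strata.
7466·5897.90 + 5439·7285.86 + 10919·5258.07 = 44033721.4 + 39627792.54 + 57412866.33 = 141074380.27.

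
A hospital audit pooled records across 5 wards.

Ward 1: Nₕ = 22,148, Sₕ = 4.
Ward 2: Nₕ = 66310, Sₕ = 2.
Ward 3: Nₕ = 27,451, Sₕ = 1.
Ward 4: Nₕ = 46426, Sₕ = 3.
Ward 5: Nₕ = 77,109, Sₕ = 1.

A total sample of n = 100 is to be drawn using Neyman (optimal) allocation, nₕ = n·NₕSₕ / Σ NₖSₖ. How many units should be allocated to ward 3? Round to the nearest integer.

6

1: NₕSₕ = 22148·4 = 88592
2: NₕSₕ = 66310·2 = 132620
3: NₕSₕ = 27451·1 = 27451
4: NₕSₕ = 46426·3 = 139278
5: NₕSₕ = 77109·1 = 77109
Σ NₕSₕ = 465050.
n_3 = 100·27451/465050 = 5.903... → 6.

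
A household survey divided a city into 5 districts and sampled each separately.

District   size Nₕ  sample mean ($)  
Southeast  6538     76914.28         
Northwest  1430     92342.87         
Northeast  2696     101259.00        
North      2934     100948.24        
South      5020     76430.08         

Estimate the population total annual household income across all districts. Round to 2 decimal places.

Population total = Σ Nₕ·x̄ₕ (each stratum's size times its mean).
6538·76914.28 + 1430·92342.87 + 2696·101259.00 + 2934·100948.24 + 5020·76430.08 = 502865562.64 + 132050304.1 + 272994264 + 296182136.16 + 383679001.6 = 1587771268.50.

1587771268.50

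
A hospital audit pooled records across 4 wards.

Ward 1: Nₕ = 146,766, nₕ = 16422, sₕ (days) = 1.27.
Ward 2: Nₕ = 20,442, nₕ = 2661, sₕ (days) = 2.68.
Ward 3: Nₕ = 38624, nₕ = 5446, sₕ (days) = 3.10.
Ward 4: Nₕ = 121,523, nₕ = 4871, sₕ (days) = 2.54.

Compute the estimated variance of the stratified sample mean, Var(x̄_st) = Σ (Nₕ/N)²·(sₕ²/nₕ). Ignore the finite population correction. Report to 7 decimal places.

0.0002374

N = 327355. Term for each stratum: Wₕ²sₕ²/nₕ.
Var(x̄_st) = 0.0000197421 + 0.0000105253 + 0.0000245653 + 0.0001825275 = 0.0002373602 → 0.0002374.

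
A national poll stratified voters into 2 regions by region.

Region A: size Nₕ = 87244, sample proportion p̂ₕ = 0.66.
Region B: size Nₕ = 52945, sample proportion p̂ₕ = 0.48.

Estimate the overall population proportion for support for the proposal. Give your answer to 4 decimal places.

N = 87244 + 52945 = 140189.
Overall proportion = Σ (Nₕ/N)·p̂ₕ.
Σ Nₕp̂ₕ = 57581.04 + 25413.6 = 82994.64.
82994.64 / 140189 = 0.592020... → 0.5920.

0.5920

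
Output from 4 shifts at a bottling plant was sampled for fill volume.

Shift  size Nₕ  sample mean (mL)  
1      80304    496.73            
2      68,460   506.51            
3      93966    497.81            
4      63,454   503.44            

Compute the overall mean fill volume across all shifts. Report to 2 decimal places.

500.64

N = 306184; weights Wₕ = Nₕ/N = (0.2623, 0.2236, 0.3069, 0.2072).
x̄_st = Σ Wₕ·x̄ₕ = 0.2623·496.73 + 0.2236·506.51 + 0.3069·497.81 + 0.2072·503.44 ≈ 500.6388...
→ 500.64.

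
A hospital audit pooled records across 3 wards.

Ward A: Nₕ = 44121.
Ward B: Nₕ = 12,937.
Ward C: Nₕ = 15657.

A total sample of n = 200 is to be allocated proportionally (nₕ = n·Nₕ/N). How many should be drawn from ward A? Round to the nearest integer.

N = 44121 + 12937 + 15657 = 72715.
n_A = 200·44121/72715 = 121.353... → 121.

121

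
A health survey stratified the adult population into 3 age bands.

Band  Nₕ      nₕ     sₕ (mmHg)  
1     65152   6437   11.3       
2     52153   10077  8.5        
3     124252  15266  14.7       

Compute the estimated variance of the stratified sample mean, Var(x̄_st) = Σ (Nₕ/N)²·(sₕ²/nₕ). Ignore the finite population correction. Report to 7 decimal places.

0.0055225

N = 241557; Wₕ = Nₕ/N.
band 1: (65152/241557)²·11.3²/6437 = 0.0014430774
band 2: (52153/241557)²·8.5²/10077 = 0.0003342150
band 3: (124252/241557)²·14.7²/15266 = 0.0037452165
Sum = 0.0055225089 → 0.0055225.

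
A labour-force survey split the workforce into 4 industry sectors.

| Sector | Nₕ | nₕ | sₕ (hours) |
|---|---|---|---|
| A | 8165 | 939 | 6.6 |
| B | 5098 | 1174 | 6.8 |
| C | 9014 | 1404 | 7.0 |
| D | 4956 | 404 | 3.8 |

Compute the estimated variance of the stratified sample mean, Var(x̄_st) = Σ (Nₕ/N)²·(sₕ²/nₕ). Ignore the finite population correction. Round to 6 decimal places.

N = 27233; Wₕ = Nₕ/N.
sector A: (8165/27233)²·6.6²/939 = 0.004170073
sector B: (5098/27233)²·6.8²/1174 = 0.001380252
sector C: (9014/27233)²·7.0²/1404 = 0.003823606
sector D: (4956/27233)²·3.8²/404 = 0.001183743
Sum = 0.010557674 → 0.010558.

0.010558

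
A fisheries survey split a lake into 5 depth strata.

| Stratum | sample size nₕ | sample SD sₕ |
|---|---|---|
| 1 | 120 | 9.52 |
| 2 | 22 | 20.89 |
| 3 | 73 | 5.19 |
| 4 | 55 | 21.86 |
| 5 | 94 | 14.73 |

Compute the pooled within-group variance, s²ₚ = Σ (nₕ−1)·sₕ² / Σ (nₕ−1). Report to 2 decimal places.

1: (120−1)·9.52² = 119·90.6304 = 10785.0176
2: (22−1)·20.89² = 21·436.3921 = 9164.2341
3: (73−1)·5.19² = 72·26.9361 = 1939.3992
4: (55−1)·21.86² = 54·477.8596 = 25804.4184
5: (94−1)·14.73² = 93·216.9729 = 20178.4797
Numerator = 67871.549; denominator = Σ(nₕ−1) = 359.
s²ₚ = 67871.549/359 = 189.0572... → 189.06.

189.06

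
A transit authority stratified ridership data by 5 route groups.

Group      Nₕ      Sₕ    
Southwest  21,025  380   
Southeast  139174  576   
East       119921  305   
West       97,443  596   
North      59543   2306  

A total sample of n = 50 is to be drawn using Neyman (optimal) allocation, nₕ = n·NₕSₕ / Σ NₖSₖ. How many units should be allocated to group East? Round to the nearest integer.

6

Southwest: NₕSₕ = 21025·380 = 7989500
Southeast: NₕSₕ = 139174·576 = 80164224
East: NₕSₕ = 119921·305 = 36575905
West: NₕSₕ = 97443·596 = 58076028
North: NₕSₕ = 59543·2306 = 137306158
Σ NₕSₕ = 320111815.
n_East = 50·36575905/320111815 = 5.713... → 6.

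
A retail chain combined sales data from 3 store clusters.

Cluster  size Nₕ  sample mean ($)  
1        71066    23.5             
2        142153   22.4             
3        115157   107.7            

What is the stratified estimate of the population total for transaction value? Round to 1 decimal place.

Population total = Σ Nₕ·x̄ₕ (each stratum's size times its mean).
71066·23.5 + 142153·22.4 + 115157·107.7 = 1670051 + 3184227.2 + 12402408.9 = 17256687.1.

17256687.1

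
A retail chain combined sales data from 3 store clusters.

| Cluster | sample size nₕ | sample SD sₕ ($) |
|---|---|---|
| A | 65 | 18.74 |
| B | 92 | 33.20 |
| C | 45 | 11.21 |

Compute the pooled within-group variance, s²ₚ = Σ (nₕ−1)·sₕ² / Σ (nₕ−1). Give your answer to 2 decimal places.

A: (65−1)·18.74² = 64·351.1876 = 22476.0064
B: (92−1)·33.20² = 91·1102.24 = 100303.84
C: (45−1)·11.21² = 44·125.6641 = 5529.2204
Numerator = 128309.0668; denominator = Σ(nₕ−1) = 199.
s²ₚ = 128309.0668/199 = 644.7692... → 644.77.

644.77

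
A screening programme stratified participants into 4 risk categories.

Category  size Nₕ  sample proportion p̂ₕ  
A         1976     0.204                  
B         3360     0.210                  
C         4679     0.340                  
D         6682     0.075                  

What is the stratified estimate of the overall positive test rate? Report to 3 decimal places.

0.192

N = 1976 + 3360 + 4679 + 6682 = 16697.
Overall proportion = Σ (Nₕ/N)·p̂ₕ.
Σ Nₕp̂ₕ = 403.104 + 705.6 + 1590.86 + 501.15 = 3200.714.
3200.714 / 16697 = 0.19169... → 0.192.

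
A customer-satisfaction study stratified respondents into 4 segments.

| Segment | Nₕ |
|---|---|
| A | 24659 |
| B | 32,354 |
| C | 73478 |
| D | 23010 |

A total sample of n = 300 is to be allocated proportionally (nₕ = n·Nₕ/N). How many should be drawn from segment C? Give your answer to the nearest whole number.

144

N = 24659 + 32354 + 73478 + 23010 = 153501.
n_C = 300·73478/153501 = 143.604... → 144.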